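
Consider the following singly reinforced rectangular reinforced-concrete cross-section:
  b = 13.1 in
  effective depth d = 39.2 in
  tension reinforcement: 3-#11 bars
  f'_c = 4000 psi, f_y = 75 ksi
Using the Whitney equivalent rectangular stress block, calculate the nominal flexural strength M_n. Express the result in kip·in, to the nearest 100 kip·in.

M_n ≈ 12400 kip·in

A_s = 3 × 1.56 = 4.68 in².
T = A_s f_y = 4.68 × 75 = 351 kips.
a = T/(0.85 f'_c b) = 351/(0.85 × 4 × 13.1) = 7.881 in.
M_n = T(d − a/2) = 351 × (39.2 − 3.9405) = 12376.1 kip·in.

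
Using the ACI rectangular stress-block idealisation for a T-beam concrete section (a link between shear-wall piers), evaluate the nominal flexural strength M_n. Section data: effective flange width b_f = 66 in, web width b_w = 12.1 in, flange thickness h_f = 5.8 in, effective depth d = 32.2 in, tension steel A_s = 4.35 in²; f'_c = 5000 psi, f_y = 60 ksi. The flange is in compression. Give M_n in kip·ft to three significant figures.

M_n ≈ 690 kip·ft

Tension: T = A_s f_y = 4.35 × 60 = 261 kips.
Try a within the flange: a = T/(0.85 f'_c b_f) = 261/(0.85 × 5 × 66) = 0.930 in.
Since a = 0.930 ≤ h_f = 5.8 in, the stress block lies entirely in the flange; analyse as a rectangular beam of width b_f.
M_n = T(d − a/2) = 261 × (32.2 − 0.465) = 8282.8 kip·in.
M_n = 8282.8/12 = 690.23 kip·ft.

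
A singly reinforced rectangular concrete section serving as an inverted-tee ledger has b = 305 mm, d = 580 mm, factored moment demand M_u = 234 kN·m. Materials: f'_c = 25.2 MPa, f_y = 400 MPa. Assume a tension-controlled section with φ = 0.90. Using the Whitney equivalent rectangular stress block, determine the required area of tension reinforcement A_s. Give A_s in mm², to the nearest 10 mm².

A_s ≈ 1200 mm²

M_n = M_u/φ = 234/0.90 = 260 kN·m.
With M_n = 0.85 f'_c a b (d − a/2), solve the quadratic for a:
a = d − √(d² − 2M_n/(0.85 f'_c b)) = 580 − √(580² − 2 × 260×10⁶/(0.85 × 25.2 × 305)) = 73.24 mm.
A_s = 0.85 f'_c a b / f_y = 0.85 × 25.2 × 73.24 × 305 / 400 = 1196.2 mm².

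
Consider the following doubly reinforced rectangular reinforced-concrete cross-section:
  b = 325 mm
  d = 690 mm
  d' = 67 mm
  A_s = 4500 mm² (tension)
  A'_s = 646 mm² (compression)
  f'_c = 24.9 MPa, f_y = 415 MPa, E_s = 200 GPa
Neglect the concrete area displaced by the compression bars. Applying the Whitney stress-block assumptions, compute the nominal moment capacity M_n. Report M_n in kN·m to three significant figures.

M_n ≈ 1080 kN·m

Assume both tension and compression steel yield.
Net tension couple steel: A_s − A'_s = 3854 mm².
a = (A_s − A'_s) f_y / (0.85 f'_c b) = 1599410/(0.85 × 24.9 × 325) = 232.52 mm.
c = a/β₁ = 232.52/0.85 = 273.55 mm; ε'_s = 0.003(c − d')/c = 0.0023 ≥ f_y/E_s = 0.0021, so compression steel does yield.
M_n = (A_s − A'_s) f_y (d − a/2) + A'_s f_y (d − d') = [1599410 × (690 − 116.26) + 268090 × (690 − 67)] × 10⁻⁶ = 917.65 + 167.02 = 1084.67 kN·m.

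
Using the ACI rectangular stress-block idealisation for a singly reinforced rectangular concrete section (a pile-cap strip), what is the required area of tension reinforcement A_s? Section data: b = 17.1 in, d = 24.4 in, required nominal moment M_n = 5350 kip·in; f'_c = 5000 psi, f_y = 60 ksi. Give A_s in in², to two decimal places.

From M_n = 0.85 f'_c a b (d − a/2):
a = d − √(d² − 2M_n/(0.85 f'_c b)) = 24.4 − √(24.4² − 2 × 5350/(0.85 × 5 × 17.1)) = 3.231 in.
A_s = 0.85 f'_c a b / f_y = 0.85 × 5 × 3.231 × 17.1 / 60 = 3.914 in².

A_s ≈ 3.91 in²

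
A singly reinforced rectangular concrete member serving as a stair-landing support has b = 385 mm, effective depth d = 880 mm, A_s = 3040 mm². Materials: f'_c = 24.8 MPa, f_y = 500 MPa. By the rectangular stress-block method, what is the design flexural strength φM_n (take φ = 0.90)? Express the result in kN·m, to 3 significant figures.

T = A_s f_y = 3040 × 500 = 1520000 N = 1520 kN.
From C = T: a = T/(0.85 f'_c b) = 1520000/(0.85 × 24.8 × 385) = 187.29 mm.
M_n = T(d − a/2) = 1520 kN × (880 − 93.645) mm = 1195.26 kN·m.
φM_n = 0.90 × 1195.26 = 1075.73 kN·m.

φM_n ≈ 1080 kN·m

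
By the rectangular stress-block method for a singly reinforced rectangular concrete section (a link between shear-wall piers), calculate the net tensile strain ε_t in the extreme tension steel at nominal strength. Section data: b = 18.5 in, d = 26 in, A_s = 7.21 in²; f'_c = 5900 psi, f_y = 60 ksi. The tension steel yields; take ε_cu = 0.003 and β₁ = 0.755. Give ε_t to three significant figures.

ε_t ≈ 0.00963

a = A_s f_y/(0.85 f'_c b) = 4.663 in.
β₁ = 0.755, so c = a/β₁ = 4.663/0.755 = 6.176 in.
From the linear strain diagram with ε_cu = 0.003: ε_t = 0.003 (d − c)/c = 0.003 × (26 − 6.176)/6.176 = 0.00963.
Since ε_t ≥ 0.005, the section is tension-controlled.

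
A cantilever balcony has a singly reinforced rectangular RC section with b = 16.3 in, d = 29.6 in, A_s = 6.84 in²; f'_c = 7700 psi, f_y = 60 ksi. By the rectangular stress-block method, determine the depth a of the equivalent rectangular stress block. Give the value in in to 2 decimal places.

a ≈ 3.85 in

T = A_s f_y = 6.84 × 60 = 410.4 kips.
a = T/(0.85 f'_c b) = 410.4/(0.85 × 7.7 × 16.3) = 3.85 in.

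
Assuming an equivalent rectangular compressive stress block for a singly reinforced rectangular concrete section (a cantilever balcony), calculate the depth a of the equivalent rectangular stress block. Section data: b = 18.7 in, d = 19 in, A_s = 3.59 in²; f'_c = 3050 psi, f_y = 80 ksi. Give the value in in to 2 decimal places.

a ≈ 5.92 in

T = A_s f_y = 3.59 × 80 = 287.2 kips.
a = T/(0.85 f'_c b) = 287.2/(0.85 × 3.05 × 18.7) = 5.92 in.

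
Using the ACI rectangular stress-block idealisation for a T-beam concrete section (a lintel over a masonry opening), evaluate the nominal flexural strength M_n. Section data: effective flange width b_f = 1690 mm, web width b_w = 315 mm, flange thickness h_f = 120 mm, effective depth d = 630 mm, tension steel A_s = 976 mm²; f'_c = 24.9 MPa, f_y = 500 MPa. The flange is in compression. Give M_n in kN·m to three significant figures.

M_n ≈ 304 kN·m

Tension: T = A_s f_y = 976 × 500 = 488000 N.
Try a within the flange: a = T/(0.85 f'_c b_f) = 488000/(0.85 × 24.9 × 1690) = 13.64 mm.
Since a = 13.64 ≤ h_f = 120 mm, the stress block lies entirely in the flange; analyse as a rectangular beam of width b_f.
M_n = T(d − a/2) = 488000 × (630 − 6.82) = 304.11 × 10⁶ N·mm.
M_n = 304.11 kN·m.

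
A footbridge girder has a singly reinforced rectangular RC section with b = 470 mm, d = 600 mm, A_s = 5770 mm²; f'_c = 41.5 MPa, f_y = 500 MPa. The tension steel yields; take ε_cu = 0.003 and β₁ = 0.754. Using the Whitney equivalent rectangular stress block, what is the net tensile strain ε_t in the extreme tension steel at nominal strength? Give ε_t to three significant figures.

a = A_s f_y/(0.85 f'_c b) = 174.01 mm.
β₁ = 0.754, so c = a/β₁ = 174.01/0.754 = 230.78 mm.
From the linear strain diagram with ε_cu = 0.003: ε_t = 0.003 (d − c)/c = 0.003 × (600 − 230.78)/230.78 = 0.00480.
ε_t is between 0.004 and 0.005 — transition zone.

ε_t ≈ 0.00480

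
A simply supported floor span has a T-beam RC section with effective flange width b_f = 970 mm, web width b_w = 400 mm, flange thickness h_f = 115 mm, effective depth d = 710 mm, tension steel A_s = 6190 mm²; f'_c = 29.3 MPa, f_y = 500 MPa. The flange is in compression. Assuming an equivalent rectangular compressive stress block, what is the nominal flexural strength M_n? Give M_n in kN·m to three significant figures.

M_n ≈ 2000 kN·m

Tension: T = A_s f_y = 6190 × 500 = 3095000 N.
Try a within the flange: a = T/(0.85 f'_c b_f) = 3095000/(0.85 × 29.3 × 970) = 128.12 mm.
a = 128.12 > h_f = 115 mm: the block extends into the web. Split into flange-overhang and web parts.
C_f = 0.85 f'_c (b_f − b_w) h_f = 0.85 × 29.3 × (970 − 400) × 115 = 1632523 N.
Remaining web compression depth: a_w = (T − C_f)/(0.85 f'_c b_w) = (3095000 − 1632523)/(0.85 × 29.3 × 400) = 146.81 mm.
M_n = C_f(d − h_f/2) + (T − C_f)(d − a_w/2) = 1632523 × (710 − 57.5) + 1462477 × (710 − 73.405) = 1065.22 + 931.01 = 1996.23 × 10⁶ N·mm.
M_n = 1996.23 kN·m.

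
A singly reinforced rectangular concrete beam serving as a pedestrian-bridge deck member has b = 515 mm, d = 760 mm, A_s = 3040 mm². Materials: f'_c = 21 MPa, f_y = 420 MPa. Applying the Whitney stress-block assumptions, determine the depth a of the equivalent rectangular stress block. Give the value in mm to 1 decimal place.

a ≈ 138.9 mm

T = A_s f_y = 3040 × 420 = 1276800 N = 1276.8 kN.
Setting C = 0.85 f'_c a b equal to T: a = 1276800/(0.85 × 21 × 515) = 138.9 mm.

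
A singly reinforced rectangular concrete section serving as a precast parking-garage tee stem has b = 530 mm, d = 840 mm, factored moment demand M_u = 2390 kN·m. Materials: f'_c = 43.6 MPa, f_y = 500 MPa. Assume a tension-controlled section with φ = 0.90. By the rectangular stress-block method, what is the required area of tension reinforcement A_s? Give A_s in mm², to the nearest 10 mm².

A_s ≈ 7080 mm²

M_n = M_u/φ = 2390/0.90 = 2655.56 kN·m.
With M_n = 0.85 f'_c a b (d − a/2), solve the quadratic for a:
a = d − √(d² − 2M_n/(0.85 f'_c b)) = 840 − √(840² − 2 × 2655.56×10⁶/(0.85 × 43.6 × 530)) = 180.30 mm.
A_s = 0.85 f'_c a b / f_y = 0.85 × 43.6 × 180.30 × 530 / 500 = 7082.8 mm².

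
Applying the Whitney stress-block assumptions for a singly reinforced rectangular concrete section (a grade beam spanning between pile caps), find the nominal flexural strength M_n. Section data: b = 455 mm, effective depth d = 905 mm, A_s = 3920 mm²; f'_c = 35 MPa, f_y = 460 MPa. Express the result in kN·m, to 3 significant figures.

T = A_s f_y = 3920 × 460 = 1803200 N = 1803.2 kN.
From C = T: a = T/(0.85 f'_c b) = 1803200/(0.85 × 35 × 455) = 133.21 mm.
M_n = T(d − a/2) = 1803.2 kN × (905 − 66.605) mm = 1511.79 kN·m.

M_n ≈ 1510 kN·m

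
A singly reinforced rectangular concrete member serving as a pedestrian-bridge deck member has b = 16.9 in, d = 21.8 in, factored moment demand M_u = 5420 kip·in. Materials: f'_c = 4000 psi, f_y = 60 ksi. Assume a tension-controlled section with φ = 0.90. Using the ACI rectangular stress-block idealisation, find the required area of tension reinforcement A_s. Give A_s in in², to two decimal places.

A_s ≈ 5.27 in²

M_n = M_u/φ = 5420/0.90 = 6022.22 kip·in.
From M_n = 0.85 f'_c a b (d − a/2):
a = d − √(d² − 2M_n/(0.85 f'_c b)) = 21.8 − √(21.8² − 2 × 6022.22/(0.85 × 4 × 16.9)) = 5.502 in.
A_s = 0.85 f'_c a b / f_y = 0.85 × 4 × 5.502 × 16.9 / 60 = 5.269 in².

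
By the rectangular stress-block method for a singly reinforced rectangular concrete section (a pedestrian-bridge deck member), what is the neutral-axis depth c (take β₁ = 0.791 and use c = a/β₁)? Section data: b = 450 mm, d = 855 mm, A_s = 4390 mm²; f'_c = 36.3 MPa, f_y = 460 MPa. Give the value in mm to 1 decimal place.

T = A_s f_y = 4390 × 460 = 2019400 N = 2019.4 kN.
Setting C = 0.85 f'_c a b equal to T: a = 2019400/(0.85 × 36.3 × 450) = 145.440 mm.
With β₁ = 0.791, c = a/β₁ = 145.440/0.791 = 183.9 mm.

c ≈ 183.9 mm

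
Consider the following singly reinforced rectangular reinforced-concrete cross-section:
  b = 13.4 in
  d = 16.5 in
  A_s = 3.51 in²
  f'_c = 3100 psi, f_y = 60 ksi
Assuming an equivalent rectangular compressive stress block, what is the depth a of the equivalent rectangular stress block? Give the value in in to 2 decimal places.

a ≈ 5.96 in

T = A_s f_y = 3.51 × 60 = 210.6 kips.
a = T/(0.85 f'_c b) = 210.6/(0.85 × 3.1 × 13.4) = 5.96 in.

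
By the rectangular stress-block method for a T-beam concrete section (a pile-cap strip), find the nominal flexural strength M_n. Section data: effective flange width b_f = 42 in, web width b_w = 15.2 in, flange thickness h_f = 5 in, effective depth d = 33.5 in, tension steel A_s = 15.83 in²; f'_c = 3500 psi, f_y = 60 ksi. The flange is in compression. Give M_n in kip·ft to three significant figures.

Tension: T = A_s f_y = 15.83 × 60 = 949.8 kips.
Try a within the flange: a = T/(0.85 f'_c b_f) = 949.8/(0.85 × 3.5 × 42) = 7.601 in.
a = 7.601 > h_f = 5 in: the block extends into the web. Split into flange-overhang and web parts.
C_f = 0.85 f'_c (b_f − b_w) h_f = 0.85 × 3.5 × (42 − 15.2) × 5 = 398.7 kips.
Remaining web compression depth: a_w = (T − C_f)/(0.85 f'_c b_w) = (949.8 − 398.7)/(0.85 × 3.5 × 15.2) = 12.187 in.
M_n = C_f(d − h_f/2) + (T − C_f)(d − a_w/2) = 398.7 × (33.5 − 2.5) + 551.1 × (33.5 − 6.0935) = 12359.7 + 15103.7 = 27463.4 kip·in.
M_n = 27463.4/12 = 2288.62 kip·ft.

M_n ≈ 2290 kip·ft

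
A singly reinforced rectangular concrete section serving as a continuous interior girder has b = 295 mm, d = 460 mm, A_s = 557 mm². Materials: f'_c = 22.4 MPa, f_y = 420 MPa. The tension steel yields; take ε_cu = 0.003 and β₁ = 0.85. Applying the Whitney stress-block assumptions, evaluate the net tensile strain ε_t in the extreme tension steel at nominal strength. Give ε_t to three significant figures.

a = A_s f_y/(0.85 f'_c b) = 41.65 mm.
β₁ = 0.85, so c = a/β₁ = 41.65/0.85 = 49.00 mm.
From the linear strain diagram with ε_cu = 0.003: ε_t = 0.003 (d − c)/c = 0.003 × (460 − 49.00)/49.00 = 0.0252.
Since ε_t ≥ 0.005, the section is tension-controlled.

ε_t ≈ 0.0252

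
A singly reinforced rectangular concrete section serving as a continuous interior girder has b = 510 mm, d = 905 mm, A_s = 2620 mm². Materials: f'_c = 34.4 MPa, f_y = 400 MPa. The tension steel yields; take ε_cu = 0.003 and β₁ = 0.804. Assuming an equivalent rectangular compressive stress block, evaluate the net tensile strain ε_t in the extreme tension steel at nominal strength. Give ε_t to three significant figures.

a = A_s f_y/(0.85 f'_c b) = 70.28 mm.
β₁ = 0.804, so c = a/β₁ = 70.28/0.804 = 87.41 mm.
From the linear strain diagram with ε_cu = 0.003: ε_t = 0.003 (d − c)/c = 0.003 × (905 − 87.41)/87.41 = 0.0281.
Since ε_t ≥ 0.005, the section is tension-controlled.

ε_t ≈ 0.0281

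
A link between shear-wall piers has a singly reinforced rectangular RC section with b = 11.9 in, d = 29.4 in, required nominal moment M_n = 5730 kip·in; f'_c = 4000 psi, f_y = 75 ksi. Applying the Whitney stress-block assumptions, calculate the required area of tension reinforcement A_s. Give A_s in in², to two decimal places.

A_s ≈ 2.86 in²

From M_n = 0.85 f'_c a b (d − a/2):
a = d − √(d² − 2M_n/(0.85 f'_c b)) = 29.4 − √(29.4² − 2 × 5730/(0.85 × 4 × 11.9)) = 5.294 in.
A_s = 0.85 f'_c a b / f_y = 0.85 × 4 × 5.294 × 11.9 / 75 = 2.856 in².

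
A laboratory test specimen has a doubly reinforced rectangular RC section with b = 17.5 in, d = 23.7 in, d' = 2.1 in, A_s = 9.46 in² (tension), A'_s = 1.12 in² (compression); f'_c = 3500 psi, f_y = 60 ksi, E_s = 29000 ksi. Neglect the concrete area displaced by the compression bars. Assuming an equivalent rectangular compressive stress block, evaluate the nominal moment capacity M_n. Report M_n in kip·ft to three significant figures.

M_n ≈ 909 kip·ft

Assume both steels yield.
a = (A_s − A'_s) f_y/(0.85 f'_c b) = (9.46 − 1.12) × 60/(0.85 × 3.5 × 17.5) = 9.612 in.
c = a/β₁ = 9.612/0.85 = 11.308 in; ε'_s = 0.003(c − d')/c = 0.0024 ≥ ε_y = 0.0021, so the compression steel yields.
M_n = (A_s − A'_s) f_y (d − a/2) + A'_s f_y (d − d') = 500.4 × (23.7 − 4.806) + 67.2 × (23.7 − 2.1) = 9454.6 + 1451.5 = 10906.1 kip·in = 10906.1/12 = 908.84 kip·ft.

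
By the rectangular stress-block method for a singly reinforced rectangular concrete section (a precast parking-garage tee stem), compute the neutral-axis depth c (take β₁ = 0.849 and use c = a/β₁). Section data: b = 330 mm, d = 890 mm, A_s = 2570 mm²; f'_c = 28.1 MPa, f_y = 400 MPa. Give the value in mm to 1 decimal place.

c ≈ 153.6 mm

T = A_s f_y = 2570 × 400 = 1028000 N = 1028 kN.
Setting C = 0.85 f'_c a b equal to T: a = 1028000/(0.85 × 28.1 × 330) = 130.423 mm.
With β₁ = 0.849, c = a/β₁ = 130.423/0.849 = 153.6 mm.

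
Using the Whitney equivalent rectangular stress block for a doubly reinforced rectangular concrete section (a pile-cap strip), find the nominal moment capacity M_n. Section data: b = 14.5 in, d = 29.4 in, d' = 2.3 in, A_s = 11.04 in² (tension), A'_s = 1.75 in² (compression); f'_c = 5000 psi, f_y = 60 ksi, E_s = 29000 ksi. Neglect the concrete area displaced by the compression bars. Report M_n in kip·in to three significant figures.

M_n ≈ 16700 kip·in

Assume both steels yield.
a = (A_s − A'_s) f_y/(0.85 f'_c b) = (11.04 − 1.75) × 60/(0.85 × 5 × 14.5) = 9.045 in.
c = a/β₁ = 9.045/0.8 = 11.306 in; ε'_s = 0.003(c − d')/c = 0.0024 ≥ ε_y = 0.0021, so the compression steel yields.
M_n = (A_s − A'_s) f_y (d − a/2) + A'_s f_y (d − d') = 557.4 × (29.4 − 4.5225) + 105 × (29.4 − 2.3) = 13866.7 + 2845.5 = 16712.2 kip·in.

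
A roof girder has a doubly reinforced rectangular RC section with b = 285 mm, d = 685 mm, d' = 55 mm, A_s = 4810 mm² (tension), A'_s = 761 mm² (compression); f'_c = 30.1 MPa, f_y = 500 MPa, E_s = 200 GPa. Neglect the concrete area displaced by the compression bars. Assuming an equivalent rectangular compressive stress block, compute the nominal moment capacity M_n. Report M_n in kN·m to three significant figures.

M_n ≈ 1350 kN·m

Assume both tension and compression steel yield.
Net tension couple steel: A_s − A'_s = 4049 mm².
a = (A_s − A'_s) f_y / (0.85 f'_c b) = 2024500/(0.85 × 30.1 × 285) = 277.64 mm.
c = a/β₁ = 277.64/0.835 = 332.50 mm; ε'_s = 0.003(c − d')/c = 0.0025 ≥ f_y/E_s = 0.0025, so compression steel does yield.
M_n = (A_s − A'_s) f_y (d − a/2) + A'_s f_y (d − d') = [2024500 × (685 − 138.82) + 380500 × (685 − 55)] × 10⁻⁶ = 1105.74 + 239.72 = 1345.46 kN·m.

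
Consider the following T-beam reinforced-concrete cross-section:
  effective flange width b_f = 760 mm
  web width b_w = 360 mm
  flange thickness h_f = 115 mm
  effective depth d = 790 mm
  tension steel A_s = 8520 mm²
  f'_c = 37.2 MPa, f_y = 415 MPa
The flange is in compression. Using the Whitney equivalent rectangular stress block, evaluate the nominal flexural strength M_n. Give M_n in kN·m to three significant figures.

Tension: T = A_s f_y = 8520 × 415 = 3535800 N.
Try a within the flange: a = T/(0.85 f'_c b_f) = 3535800/(0.85 × 37.2 × 760) = 147.13 mm.
a = 147.13 > h_f = 115 mm: the block extends into the web. Split into flange-overhang and web parts.
C_f = 0.85 f'_c (b_f − b_w) h_f = 0.85 × 37.2 × (760 − 360) × 115 = 1454520 N.
Remaining web compression depth: a_w = (T − C_f)/(0.85 f'_c b_w) = (3535800 − 1454520)/(0.85 × 37.2 × 360) = 182.84 mm.
M_n = C_f(d − h_f/2) + (T − C_f)(d − a_w/2) = 1454520 × (790 − 57.5) + 2081280 × (790 − 91.42) = 1065.44 + 1453.94 = 2519.38 × 10⁶ N·mm.
M_n = 2519.38 kN·m.

M_n ≈ 2520 kN·m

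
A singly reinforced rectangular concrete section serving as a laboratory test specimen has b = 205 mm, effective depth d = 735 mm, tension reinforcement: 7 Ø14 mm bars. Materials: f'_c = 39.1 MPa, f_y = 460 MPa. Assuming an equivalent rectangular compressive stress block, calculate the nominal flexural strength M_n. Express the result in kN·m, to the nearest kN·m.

A_s = 7 × 154 = 1078 mm².
T = A_s f_y = 1078 × 460 = 495880 N = 495.88 kN.
From C = T: a = T/(0.85 f'_c b) = 495880/(0.85 × 39.1 × 205) = 72.78 mm.
M_n = T(d − a/2) = 495.88 kN × (735 − 36.39) mm = 346.43 kN·m.

M_n ≈ 346 kN·m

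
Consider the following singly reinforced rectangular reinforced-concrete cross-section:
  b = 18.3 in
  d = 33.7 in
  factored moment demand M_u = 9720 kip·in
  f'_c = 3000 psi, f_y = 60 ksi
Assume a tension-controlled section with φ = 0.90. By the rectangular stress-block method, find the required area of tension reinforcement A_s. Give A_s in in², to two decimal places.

M_n = M_u/φ = 9720/0.90 = 10800 kip·in.
From M_n = 0.85 f'_c a b (d − a/2):
a = d − √(d² − 2M_n/(0.85 f'_c b)) = 33.7 − √(33.7² − 2 × 10800/(0.85 × 3 × 18.3)) = 7.761 in.
A_s = 0.85 f'_c a b / f_y = 0.85 × 3 × 7.761 × 18.3 / 60 = 6.036 in².

A_s ≈ 6.04 in²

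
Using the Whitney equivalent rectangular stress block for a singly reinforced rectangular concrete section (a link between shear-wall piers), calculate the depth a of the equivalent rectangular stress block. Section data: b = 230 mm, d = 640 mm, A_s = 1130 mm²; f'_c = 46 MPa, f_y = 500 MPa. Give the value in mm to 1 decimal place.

T = A_s f_y = 1130 × 500 = 565000 N = 565 kN.
Setting C = 0.85 f'_c a b equal to T: a = 565000/(0.85 × 46 × 230) = 62.8 mm.

a ≈ 62.8 mm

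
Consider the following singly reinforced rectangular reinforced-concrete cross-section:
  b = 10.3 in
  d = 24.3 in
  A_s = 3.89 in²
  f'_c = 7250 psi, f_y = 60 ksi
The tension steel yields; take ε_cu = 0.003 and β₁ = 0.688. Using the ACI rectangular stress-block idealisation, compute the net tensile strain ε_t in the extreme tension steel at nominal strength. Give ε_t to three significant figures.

ε_t ≈ 0.0106

a = A_s f_y/(0.85 f'_c b) = 3.677 in.
β₁ = 0.688, so c = a/β₁ = 3.677/0.688 = 5.344 in.
From the linear strain diagram with ε_cu = 0.003: ε_t = 0.003 (d − c)/c = 0.003 × (24.3 − 5.344)/5.344 = 0.0106.
Since ε_t ≥ 0.005, the section is tension-controlled.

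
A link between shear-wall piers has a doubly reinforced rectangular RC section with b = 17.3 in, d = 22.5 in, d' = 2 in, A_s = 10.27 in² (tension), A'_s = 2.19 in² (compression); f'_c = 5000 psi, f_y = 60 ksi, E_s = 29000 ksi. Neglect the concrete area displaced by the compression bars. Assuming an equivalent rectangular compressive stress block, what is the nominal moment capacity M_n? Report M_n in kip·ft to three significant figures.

M_n ≈ 1000 kip·ft

Assume both steels yield.
a = (A_s − A'_s) f_y/(0.85 f'_c b) = (10.27 − 2.19) × 60/(0.85 × 5 × 17.3) = 6.594 in.
c = a/β₁ = 6.594/0.8 = 8.243 in; ε'_s = 0.003(c − d')/c = 0.0023 ≥ ε_y = 0.0021, so the compression steel yields.
M_n = (A_s − A'_s) f_y (d − a/2) + A'_s f_y (d − d') = 484.8 × (22.5 − 3.297) + 131.4 × (22.5 − 2) = 9309.6 + 2693.7 = 12003.3 kip·in = 12003.3/12 = 1000.28 kip·ft.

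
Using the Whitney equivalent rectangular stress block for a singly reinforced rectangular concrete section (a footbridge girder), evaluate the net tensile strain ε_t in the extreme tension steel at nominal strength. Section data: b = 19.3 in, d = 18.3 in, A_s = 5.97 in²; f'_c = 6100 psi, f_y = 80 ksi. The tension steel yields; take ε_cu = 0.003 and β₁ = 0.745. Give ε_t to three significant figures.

a = A_s f_y/(0.85 f'_c b) = 4.773 in.
β₁ = 0.745, so c = a/β₁ = 4.773/0.745 = 6.407 in.
From the linear strain diagram with ε_cu = 0.003: ε_t = 0.003 (d − c)/c = 0.003 × (18.3 − 6.407)/6.407 = 0.00557.
Since ε_t ≥ 0.005, the section is tension-controlled.

ε_t ≈ 0.00557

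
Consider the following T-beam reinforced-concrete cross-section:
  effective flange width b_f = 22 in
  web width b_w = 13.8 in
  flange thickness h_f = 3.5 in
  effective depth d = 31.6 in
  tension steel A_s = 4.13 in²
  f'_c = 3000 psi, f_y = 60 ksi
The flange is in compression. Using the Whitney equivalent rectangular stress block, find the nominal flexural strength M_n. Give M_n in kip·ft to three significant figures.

Tension: T = A_s f_y = 4.13 × 60 = 247.8 kips.
Try a within the flange: a = T/(0.85 f'_c b_f) = 247.8/(0.85 × 3 × 22) = 4.417 in.
a = 4.417 > h_f = 3.5 in: the block extends into the web. Split into flange-overhang and web parts.
C_f = 0.85 f'_c (b_f − b_w) h_f = 0.85 × 3 × (22 − 13.8) × 3.5 = 73.2 kips.
Remaining web compression depth: a_w = (T − C_f)/(0.85 f'_c b_w) = (247.8 − 73.2)/(0.85 × 3 × 13.8) = 4.962 in.
M_n = C_f(d − h_f/2) + (T − C_f)(d − a_w/2) = 73.2 × (31.6 − 1.75) + 174.6 × (31.6 − 2.481) = 2185.0 + 5084.2 = 7269.2 kip·in.
M_n = 7269.2/12 = 605.77 kip·ft.

M_n ≈ 606 kip·ft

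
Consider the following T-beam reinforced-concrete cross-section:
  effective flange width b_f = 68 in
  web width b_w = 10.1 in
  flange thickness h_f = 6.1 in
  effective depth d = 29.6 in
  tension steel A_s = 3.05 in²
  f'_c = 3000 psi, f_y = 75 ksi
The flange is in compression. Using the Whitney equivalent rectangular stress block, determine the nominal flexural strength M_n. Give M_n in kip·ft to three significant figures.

M_n ≈ 552 kip·ft

Tension: T = A_s f_y = 3.05 × 75 = 228.75 kips.
Try a within the flange: a = T/(0.85 f'_c b_f) = 228.75/(0.85 × 3 × 68) = 1.319 in.
Since a = 1.319 ≤ h_f = 6.1 in, the stress block lies entirely in the flange; analyse as a rectangular beam of width b_f.
M_n = T(d − a/2) = 228.75 × (29.6 − 0.6595) = 6620.1 kip·in.
M_n = 6620.1/12 = 551.68 kip·ft.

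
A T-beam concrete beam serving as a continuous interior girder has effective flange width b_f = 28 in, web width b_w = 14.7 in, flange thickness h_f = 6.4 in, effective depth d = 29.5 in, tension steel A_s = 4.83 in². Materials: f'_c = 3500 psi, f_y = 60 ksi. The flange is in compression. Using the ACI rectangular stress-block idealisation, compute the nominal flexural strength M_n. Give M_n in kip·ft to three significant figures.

Tension: T = A_s f_y = 4.83 × 60 = 289.8 kips.
Try a within the flange: a = T/(0.85 f'_c b_f) = 289.8/(0.85 × 3.5 × 28) = 3.479 in.
Since a = 3.479 ≤ h_f = 6.4 in, the stress block lies entirely in the flange; analyse as a rectangular beam of width b_f.
M_n = T(d − a/2) = 289.8 × (29.5 − 1.7395) = 8045.0 kip·in.
M_n = 8045.0/12 = 670.42 kip·ft.

M_n ≈ 670 kip·ft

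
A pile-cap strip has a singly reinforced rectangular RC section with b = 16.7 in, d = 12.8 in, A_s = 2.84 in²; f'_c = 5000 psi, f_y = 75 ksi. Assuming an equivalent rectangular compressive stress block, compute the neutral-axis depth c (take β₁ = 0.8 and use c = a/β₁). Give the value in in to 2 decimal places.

c ≈ 3.75 in

T = A_s f_y = 2.84 × 75 = 213 kips.
a = T/(0.85 f'_c b) = 213/(0.85 × 5 × 16.7) = 3.0011 in.
With β₁ = 0.8, c = a/β₁ = 3.0011/0.8 = 3.75 in.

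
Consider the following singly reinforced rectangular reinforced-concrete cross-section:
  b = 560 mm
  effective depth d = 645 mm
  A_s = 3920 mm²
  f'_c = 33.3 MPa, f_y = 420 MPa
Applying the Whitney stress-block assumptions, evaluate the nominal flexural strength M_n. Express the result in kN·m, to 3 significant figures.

T = A_s f_y = 3920 × 420 = 1646400 N = 1646.4 kN.
From C = T: a = T/(0.85 f'_c b) = 1646400/(0.85 × 33.3 × 560) = 103.87 mm.
M_n = T(d − a/2) = 1646.4 kN × (645 − 51.935) mm = 976.42 kN·m.

M_n ≈ 976 kN·m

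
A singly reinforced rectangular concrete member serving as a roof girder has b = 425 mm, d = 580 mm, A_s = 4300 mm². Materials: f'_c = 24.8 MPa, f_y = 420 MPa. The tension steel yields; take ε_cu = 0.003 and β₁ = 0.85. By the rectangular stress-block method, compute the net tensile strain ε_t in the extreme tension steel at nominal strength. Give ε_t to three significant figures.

ε_t ≈ 0.00434

a = A_s f_y/(0.85 f'_c b) = 201.58 mm.
β₁ = 0.85, so c = a/β₁ = 201.58/0.85 = 237.15 mm.
From the linear strain diagram with ε_cu = 0.003: ε_t = 0.003 (d − c)/c = 0.003 × (580 − 237.15)/237.15 = 0.00434.
ε_t is between 0.004 and 0.005 — transition zone.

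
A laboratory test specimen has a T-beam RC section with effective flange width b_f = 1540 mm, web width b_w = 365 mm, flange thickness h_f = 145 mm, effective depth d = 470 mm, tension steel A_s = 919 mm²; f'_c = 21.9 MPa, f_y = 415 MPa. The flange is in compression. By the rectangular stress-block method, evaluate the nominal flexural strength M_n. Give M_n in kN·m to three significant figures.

M_n ≈ 177 kN·m

Tension: T = A_s f_y = 919 × 415 = 381385 N.
Try a within the flange: a = T/(0.85 f'_c b_f) = 381385/(0.85 × 21.9 × 1540) = 13.30 mm.
Since a = 13.30 ≤ h_f = 145 mm, the stress block lies entirely in the flange; analyse as a rectangular beam of width b_f.
M_n = T(d − a/2) = 381385 × (470 − 6.65) = 176.71 × 10⁶ N·mm.
M_n = 176.71 kN·m.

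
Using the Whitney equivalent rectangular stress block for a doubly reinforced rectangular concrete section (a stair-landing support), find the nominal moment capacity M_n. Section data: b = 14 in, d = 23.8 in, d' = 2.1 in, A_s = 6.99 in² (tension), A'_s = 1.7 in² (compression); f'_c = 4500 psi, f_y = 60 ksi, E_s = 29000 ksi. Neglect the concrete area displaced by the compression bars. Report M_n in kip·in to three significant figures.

M_n ≈ 8830 kip·in

Assume both steels yield.
a = (A_s − A'_s) f_y/(0.85 f'_c b) = (6.99 − 1.7) × 60/(0.85 × 4.5 × 14) = 5.927 in.
c = a/β₁ = 5.927/0.825 = 7.184 in; ε'_s = 0.003(c − d')/c = 0.0021 ≥ ε_y = 0.0021, so the compression steel yields.
M_n = (A_s − A'_s) f_y (d − a/2) + A'_s f_y (d − d') = 317.4 × (23.8 − 2.9635) + 102 × (23.8 − 2.1) = 6613.5 + 2213.4 = 8826.9 kip·in.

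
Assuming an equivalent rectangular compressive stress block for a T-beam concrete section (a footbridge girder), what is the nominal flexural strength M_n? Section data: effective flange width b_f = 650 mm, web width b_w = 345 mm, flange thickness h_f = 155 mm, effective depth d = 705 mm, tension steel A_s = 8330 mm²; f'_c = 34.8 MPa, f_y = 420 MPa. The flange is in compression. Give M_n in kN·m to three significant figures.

M_n ≈ 2140 kN·m

Tension: T = A_s f_y = 8330 × 420 = 3498600 N.
Try a within the flange: a = T/(0.85 f'_c b_f) = 3498600/(0.85 × 34.8 × 650) = 181.96 mm.
a = 181.96 > h_f = 155 mm: the block extends into the web. Split into flange-overhang and web parts.
C_f = 0.85 f'_c (b_f − b_w) h_f = 0.85 × 34.8 × (650 − 345) × 155 = 1398395 N.
Remaining web compression depth: a_w = (T − C_f)/(0.85 f'_c b_w) = (3498600 − 1398395)/(0.85 × 34.8 × 345) = 205.80 mm.
M_n = C_f(d − h_f/2) + (T − C_f)(d − a_w/2) = 1398395 × (705 − 77.5) + 2100205 × (705 − 102.9) = 877.49 + 1264.53 = 2142.02 × 10⁶ N·mm.
M_n = 2142.02 kN·m.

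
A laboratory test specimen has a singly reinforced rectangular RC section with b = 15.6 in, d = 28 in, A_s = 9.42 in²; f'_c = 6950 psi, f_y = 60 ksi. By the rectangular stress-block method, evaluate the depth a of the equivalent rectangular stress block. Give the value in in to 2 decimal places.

a ≈ 6.13 in

T = A_s f_y = 9.42 × 60 = 565.2 kips.
a = T/(0.85 f'_c b) = 565.2/(0.85 × 6.95 × 15.6) = 6.13 in.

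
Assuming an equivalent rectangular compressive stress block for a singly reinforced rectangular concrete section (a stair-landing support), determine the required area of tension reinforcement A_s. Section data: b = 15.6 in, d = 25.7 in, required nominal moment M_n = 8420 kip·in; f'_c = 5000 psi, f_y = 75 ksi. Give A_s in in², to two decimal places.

From M_n = 0.85 f'_c a b (d − a/2):
a = d − √(d² − 2M_n/(0.85 f'_c b)) = 25.7 − √(25.7² − 2 × 8420/(0.85 × 5 × 15.6)) = 5.538 in.
A_s = 0.85 f'_c a b / f_y = 0.85 × 5 × 5.538 × 15.6 / 75 = 4.896 in².

A_s ≈ 4.90 in²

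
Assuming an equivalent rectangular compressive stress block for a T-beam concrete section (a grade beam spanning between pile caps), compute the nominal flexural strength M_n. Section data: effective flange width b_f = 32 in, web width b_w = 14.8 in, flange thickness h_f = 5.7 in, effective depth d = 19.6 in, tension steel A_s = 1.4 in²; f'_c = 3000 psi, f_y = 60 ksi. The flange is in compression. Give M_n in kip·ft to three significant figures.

Tension: T = A_s f_y = 1.4 × 60 = 84 kips.
Try a within the flange: a = T/(0.85 f'_c b_f) = 84/(0.85 × 3 × 32) = 1.029 in.
Since a = 1.029 ≤ h_f = 5.7 in, the stress block lies entirely in the flange; analyse as a rectangular beam of width b_f.
M_n = T(d − a/2) = 84 × (19.6 − 0.5145) = 1603.2 kip·in.
M_n = 1603.2/12 = 133.60 kip·ft.

M_n ≈ 134 kip·ft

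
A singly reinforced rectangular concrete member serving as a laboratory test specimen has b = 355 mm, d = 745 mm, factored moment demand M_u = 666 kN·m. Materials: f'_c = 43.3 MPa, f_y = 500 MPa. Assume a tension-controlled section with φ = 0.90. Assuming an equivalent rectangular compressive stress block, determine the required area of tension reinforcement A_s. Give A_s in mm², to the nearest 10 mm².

A_s ≈ 2100 mm²

M_n = M_u/φ = 666/0.90 = 740 kN·m.
With M_n = 0.85 f'_c a b (d − a/2), solve the quadratic for a:
a = d − √(d² − 2M_n/(0.85 f'_c b)) = 745 − √(745² − 2 × 740×10⁶/(0.85 × 43.3 × 355)) = 80.36 mm.
A_s = 0.85 f'_c a b / f_y = 0.85 × 43.3 × 80.36 × 355 / 500 = 2099.9 mm².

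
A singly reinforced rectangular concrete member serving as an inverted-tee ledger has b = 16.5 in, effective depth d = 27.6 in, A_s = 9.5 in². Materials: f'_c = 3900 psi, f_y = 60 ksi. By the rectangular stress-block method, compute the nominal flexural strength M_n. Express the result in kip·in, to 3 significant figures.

T = A_s f_y = 9.5 × 60 = 570 kips.
a = T/(0.85 f'_c b) = 570/(0.85 × 3.9 × 16.5) = 10.421 in.
M_n = T(d − a/2) = 570 × (27.6 − 5.2105) = 12762.0 kip·in.

M_n ≈ 12800 kip·in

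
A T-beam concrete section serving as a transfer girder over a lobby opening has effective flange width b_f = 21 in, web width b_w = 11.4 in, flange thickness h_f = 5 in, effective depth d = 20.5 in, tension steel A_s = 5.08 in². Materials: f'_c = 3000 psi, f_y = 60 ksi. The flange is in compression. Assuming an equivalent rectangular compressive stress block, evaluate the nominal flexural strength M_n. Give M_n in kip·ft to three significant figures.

M_n ≈ 448 kip·ft

Tension: T = A_s f_y = 5.08 × 60 = 304.8 kips.
Try a within the flange: a = T/(0.85 f'_c b_f) = 304.8/(0.85 × 3 × 21) = 5.692 in.
a = 5.692 > h_f = 5 in: the block extends into the web. Split into flange-overhang and web parts.
C_f = 0.85 f'_c (b_f − b_w) h_f = 0.85 × 3 × (21 − 11.4) × 5 = 122.4 kips.
Remaining web compression depth: a_w = (T − C_f)/(0.85 f'_c b_w) = (304.8 − 122.4)/(0.85 × 3 × 11.4) = 6.275 in.
M_n = C_f(d − h_f/2) + (T − C_f)(d − a_w/2) = 122.4 × (20.5 − 2.5) + 182.4 × (20.5 − 3.1375) = 2203.2 + 3166.9 = 5370.1 kip·in.
M_n = 5370.1/12 = 447.51 kip·ft.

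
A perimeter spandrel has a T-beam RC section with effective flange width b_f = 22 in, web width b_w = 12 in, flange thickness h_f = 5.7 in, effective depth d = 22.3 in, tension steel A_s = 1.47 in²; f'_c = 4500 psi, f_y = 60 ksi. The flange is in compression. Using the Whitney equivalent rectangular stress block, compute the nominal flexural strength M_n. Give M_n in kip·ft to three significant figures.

M_n ≈ 160 kip·ft

Tension: T = A_s f_y = 1.47 × 60 = 88.2 kips.
Try a within the flange: a = T/(0.85 f'_c b_f) = 88.2/(0.85 × 4.5 × 22) = 1.048 in.
Since a = 1.048 ≤ h_f = 5.7 in, the stress block lies entirely in the flange; analyse as a rectangular beam of width b_f.
M_n = T(d − a/2) = 88.2 × (22.3 − 0.524) = 1920.6 kip·in.
M_n = 1920.6/12 = 160.05 kip·ft.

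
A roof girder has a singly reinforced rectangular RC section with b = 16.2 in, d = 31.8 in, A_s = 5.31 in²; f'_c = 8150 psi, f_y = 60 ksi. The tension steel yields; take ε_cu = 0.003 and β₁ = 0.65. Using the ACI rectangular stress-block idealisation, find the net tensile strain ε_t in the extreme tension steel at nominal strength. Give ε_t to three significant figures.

ε_t ≈ 0.0188

a = A_s f_y/(0.85 f'_c b) = 2.839 in.
β₁ = 0.65, so c = a/β₁ = 2.839/0.65 = 4.368 in.
From the linear strain diagram with ε_cu = 0.003: ε_t = 0.003 (d − c)/c = 0.003 × (31.8 − 4.368)/4.368 = 0.0188.
Since ε_t ≥ 0.005, the section is tension-controlled.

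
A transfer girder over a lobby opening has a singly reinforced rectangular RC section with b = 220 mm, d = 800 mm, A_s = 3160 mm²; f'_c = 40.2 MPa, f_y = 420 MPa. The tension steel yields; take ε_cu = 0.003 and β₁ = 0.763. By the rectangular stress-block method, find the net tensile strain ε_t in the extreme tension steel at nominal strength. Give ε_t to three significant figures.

ε_t ≈ 0.00737

a = A_s f_y/(0.85 f'_c b) = 176.55 mm.
β₁ = 0.763, so c = a/β₁ = 176.55/0.763 = 231.39 mm.
From the linear strain diagram with ε_cu = 0.003: ε_t = 0.003 (d − c)/c = 0.003 × (800 − 231.39)/231.39 = 0.00737.
Since ε_t ≥ 0.005, the section is tension-controlled.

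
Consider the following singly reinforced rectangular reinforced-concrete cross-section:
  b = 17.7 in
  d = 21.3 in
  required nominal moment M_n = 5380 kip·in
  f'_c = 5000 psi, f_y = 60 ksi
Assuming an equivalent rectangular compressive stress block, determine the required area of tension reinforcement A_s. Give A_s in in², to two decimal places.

A_s ≈ 4.61 in²

From M_n = 0.85 f'_c a b (d − a/2):
a = d − √(d² − 2M_n/(0.85 f'_c b)) = 21.3 − √(21.3² − 2 × 5380/(0.85 × 5 × 17.7)) = 3.675 in.
A_s = 0.85 f'_c a b / f_y = 0.85 × 5 × 3.675 × 17.7 / 60 = 4.608 in².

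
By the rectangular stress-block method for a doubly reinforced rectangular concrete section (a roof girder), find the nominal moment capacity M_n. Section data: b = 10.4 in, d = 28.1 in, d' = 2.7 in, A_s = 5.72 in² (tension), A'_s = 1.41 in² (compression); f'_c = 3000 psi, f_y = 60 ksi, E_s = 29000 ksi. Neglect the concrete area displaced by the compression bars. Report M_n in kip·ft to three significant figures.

M_n ≈ 680 kip·ft

Assume both steels yield.
a = (A_s − A'_s) f_y/(0.85 f'_c b) = (5.72 − 1.41) × 60/(0.85 × 3 × 10.4) = 9.751 in.
c = a/β₁ = 9.751/0.85 = 11.472 in; ε'_s = 0.003(c − d')/c = 0.0023 ≥ ε_y = 0.0021, so the compression steel yields.
M_n = (A_s − A'_s) f_y (d − a/2) + A'_s f_y (d − d') = 258.6 × (28.1 − 4.8755) + 84.6 × (28.1 − 2.7) = 6005.9 + 2148.8 = 8154.7 kip·in = 8154.7/12 = 679.56 kip·ft.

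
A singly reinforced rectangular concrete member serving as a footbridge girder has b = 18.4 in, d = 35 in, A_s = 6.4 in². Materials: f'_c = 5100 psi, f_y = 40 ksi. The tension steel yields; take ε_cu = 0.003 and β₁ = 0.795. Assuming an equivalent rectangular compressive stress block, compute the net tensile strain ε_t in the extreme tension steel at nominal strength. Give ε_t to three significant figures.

ε_t ≈ 0.0230

a = A_s f_y/(0.85 f'_c b) = 3.209 in.
β₁ = 0.795, so c = a/β₁ = 3.209/0.795 = 4.036 in.
From the linear strain diagram with ε_cu = 0.003: ε_t = 0.003 (d − c)/c = 0.003 × (35 − 4.036)/4.036 = 0.0230.
Since ε_t ≥ 0.005, the section is tension-controlled.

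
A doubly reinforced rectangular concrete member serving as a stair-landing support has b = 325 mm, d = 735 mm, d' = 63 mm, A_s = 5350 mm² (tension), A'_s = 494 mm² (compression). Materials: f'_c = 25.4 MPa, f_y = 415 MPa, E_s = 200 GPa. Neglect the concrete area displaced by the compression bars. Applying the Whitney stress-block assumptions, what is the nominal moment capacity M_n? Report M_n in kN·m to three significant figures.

Assume both tension and compression steel yield.
Net tension couple steel: A_s − A'_s = 4856 mm².
a = (A_s − A'_s) f_y / (0.85 f'_c b) = 2015240/(0.85 × 25.4 × 325) = 287.20 mm.
c = a/β₁ = 287.20/0.85 = 337.88 mm; ε'_s = 0.003(c − d')/c = 0.0024 ≥ f_y/E_s = 0.0021, so compression steel does yield.
M_n = (A_s − A'_s) f_y (d − a/2) + A'_s f_y (d − d') = [2015240 × (735 − 143.6) + 205010 × (735 − 63)] × 10⁻⁶ = 1191.81 + 137.77 = 1329.58 kN·m.

M_n ≈ 1330 kN·m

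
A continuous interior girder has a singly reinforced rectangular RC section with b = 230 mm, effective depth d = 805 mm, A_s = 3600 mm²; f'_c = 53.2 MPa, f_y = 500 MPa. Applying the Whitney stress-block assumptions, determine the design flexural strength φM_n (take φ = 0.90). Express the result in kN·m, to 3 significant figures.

φM_n ≈ 1160 kN·m

T = A_s f_y = 3600 × 500 = 1800000 N = 1800 kN.
From C = T: a = T/(0.85 f'_c b) = 1800000/(0.85 × 53.2 × 230) = 173.07 mm.
M_n = T(d − a/2) = 1800 kN × (805 − 86.535) mm = 1293.24 kN·m.
φM_n = 0.90 × 1293.24 = 1163.92 kN·m.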